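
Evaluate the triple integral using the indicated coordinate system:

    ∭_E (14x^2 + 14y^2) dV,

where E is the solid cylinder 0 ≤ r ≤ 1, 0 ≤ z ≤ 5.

In cylindrical coordinates, x = r cos(θ), y = r sin(θ), z = z, and dV = r dr dθ dz.

The integrand becomes 14r^2, so

    ∭_E (14x^2 + 14y^2) dV = ∫_{0}^{2π} ∫_{0}^{1} ∫_{0}^{5} (14r^2) · r dz dr dθ.

Inner (z): 70r^3.
Middle (r from 0 to 1): 35/2.
Outer (θ): 35π.

Therefore the triple integral equals 35π.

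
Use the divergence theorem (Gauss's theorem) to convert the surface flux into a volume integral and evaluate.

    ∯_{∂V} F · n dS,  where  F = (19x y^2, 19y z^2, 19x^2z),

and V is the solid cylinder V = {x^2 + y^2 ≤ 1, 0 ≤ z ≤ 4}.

By the divergence theorem,

    ∯_{∂V} F · n dS = ∭_V (∇ · F) dV.

Compute the divergence:
    ∇ · F = ∂F_x/∂x + ∂F_y/∂y + ∂F_z/∂z = 19y^2 + 19z^2 + 19x^2 = 19x^2 + 19y^2 + 19z^2.

In cylindrical coordinates, x = r cos(θ), y = r sin(θ), z = z, dV = r dr dθ dz, with 0 ≤ r ≤ 1, 0 ≤ θ ≤ 2π, 0 ≤ z ≤ 4.

The integrand, after substitution and multiplying by the volume element, becomes (19r^2 + 19z^2) · r, so

    ∭_V (∇·F) dV = ∫_0^{2π} ∫_0^{1} ∫_0^{4} (19r^2 + 19z^2) · r dz dr dθ.

Inner (z from 0 to 4): 76r (r^2 + 16/3).
Middle (r from 0 to 1): 665/3.
Outer (θ from 0 to 2π): 1330π/3.

Therefore ∯_{∂V} F · n dS = 1330π/3.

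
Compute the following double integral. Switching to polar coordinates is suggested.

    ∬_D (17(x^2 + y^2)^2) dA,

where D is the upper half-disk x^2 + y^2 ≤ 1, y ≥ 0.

The region D is 0 ≤ r ≤ 1, 0 ≤ θ ≤ π in polar coordinates, where x = r cos(θ), y = r sin(θ), and dA = r dr dθ.

Under the substitution, the integrand becomes 17r^4, so

    ∬_D (17(x^2 + y^2)^2) dA = ∫_{0}^{π} ∫_{0}^{1} (17r^4) · r dr dθ.

Inner integral (in r): ∫_{0}^{1} (17r^4) · r dr = 17/6.

Outer integral (in θ): ∫_{0}^{π} (17/6) dθ = 17π/6.

Therefore ∬_D (17(x^2 + y^2)^2) dA = 17π/6.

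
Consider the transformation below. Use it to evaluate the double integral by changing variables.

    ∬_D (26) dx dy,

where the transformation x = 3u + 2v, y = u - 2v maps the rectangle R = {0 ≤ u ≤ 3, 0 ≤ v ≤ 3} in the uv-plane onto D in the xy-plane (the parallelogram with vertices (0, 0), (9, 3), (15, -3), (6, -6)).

Compute the Jacobian determinant of (x, y) with respect to (u, v):

    ∂(x,y)/∂(u,v) = | 3  2 | = (3)(-2) - (2)(1) = -8.
                   | 1  -2 |

Its absolute value is |J| = 8 (the area scaling factor).

Substituting x = 3u + 2v, y = u - 2v into the integrand,

    26 → 26,

so the integral becomes

    ∬_R (26) · |J| du dv = ∫_0^3 ∫_0^3 (208) dv du.

Inner (v): 624.
Outer (u): 1872.

Therefore ∬_D (26) dx dy = 1872.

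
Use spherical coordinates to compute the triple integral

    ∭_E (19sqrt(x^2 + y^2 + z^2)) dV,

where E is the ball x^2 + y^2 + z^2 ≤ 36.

In spherical coordinates, x = ρ sin(φ) cos(θ), y = ρ sin(φ) sin(θ), z = ρ cos(φ), and dV = ρ^2 sin(φ) dρ dφ dθ.

The integrand becomes 19ρ, so

    ∭_E (19sqrt(x^2 + y^2 + z^2)) dV = ∫_{0}^{2π} ∫_{0}^{π} ∫_{0}^{6} (19ρ) · ρ^2 sin(φ) dρ dφ dθ.

Inner (ρ): 6156sin(φ).
Middle (φ): 12312.
Outer (θ): 24624π.

Therefore the triple integral equals 24624π.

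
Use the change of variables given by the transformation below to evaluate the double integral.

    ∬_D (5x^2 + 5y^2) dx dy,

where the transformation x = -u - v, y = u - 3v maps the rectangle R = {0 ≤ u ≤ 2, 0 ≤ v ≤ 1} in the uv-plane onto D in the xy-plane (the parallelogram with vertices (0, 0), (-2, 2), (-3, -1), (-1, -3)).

Compute the Jacobian determinant of (x, y) with respect to (u, v):

    ∂(x,y)/∂(u,v) = | -1  -1 | = (-1)(-3) - (-1)(1) = 4.
                   | 1  -3 |

Its absolute value is |J| = 4 (the area scaling factor).

Substituting x = -u - v, y = u - 3v into the integrand,

    5x^2 + 5y^2 → 10u^2 - 20u v + 50v^2,

so the integral becomes

    ∬_R (10u^2 - 20u v + 50v^2) · |J| du dv = ∫_0^2 ∫_0^1 (40u^2 - 80u v + 200v^2) dv du.

Inner (v): 40u^2 - 40u + 200/3.
Outer (u): 160.

Therefore ∬_D (5x^2 + 5y^2) dx dy = 160.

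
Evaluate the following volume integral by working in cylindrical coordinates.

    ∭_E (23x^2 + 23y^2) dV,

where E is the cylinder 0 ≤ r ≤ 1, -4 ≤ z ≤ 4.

In cylindrical coordinates, x = r cos(θ), y = r sin(θ), z = z, and dV = r dr dθ dz.

The integrand becomes 23r^2, so

    ∭_E (23x^2 + 23y^2) dV = ∫_{0}^{2π} ∫_{0}^{1} ∫_{-4}^{4} (23r^2) · r dz dr dθ.

Inner (z): 184r^3.
Middle (r from 0 to 1): 46.
Outer (θ): 92π.

Therefore the triple integral equals 92π.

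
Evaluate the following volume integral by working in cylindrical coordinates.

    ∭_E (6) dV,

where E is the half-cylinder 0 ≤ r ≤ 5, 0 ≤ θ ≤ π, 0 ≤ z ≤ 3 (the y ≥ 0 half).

In cylindrical coordinates, x = r cos(θ), y = r sin(θ), z = z, and dV = r dr dθ dz.

The integrand becomes 6, so

    ∭_E (6) dV = ∫_{0}^{π} ∫_{0}^{5} ∫_{0}^{3} (6) · r dz dr dθ.

Inner (z): 18r.
Middle (r from 0 to 5): 225.
Outer (θ): 225π.

Therefore the triple integral equals 225π.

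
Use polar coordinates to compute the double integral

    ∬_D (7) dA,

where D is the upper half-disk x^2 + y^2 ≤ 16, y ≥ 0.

The region D is 0 ≤ r ≤ 4, 0 ≤ θ ≤ π in polar coordinates, where x = r cos(θ), y = r sin(θ), and dA = r dr dθ.

Under the substitution, the integrand becomes 7, so

    ∬_D (7) dA = ∫_{0}^{π} ∫_{0}^{4} (7) · r dr dθ.

Inner integral (in r): ∫_{0}^{4} (7) · r dr = 56.

Outer integral (in θ): ∫_{0}^{π} (56) dθ = 56π.

Therefore ∬_D (7) dA = 56π.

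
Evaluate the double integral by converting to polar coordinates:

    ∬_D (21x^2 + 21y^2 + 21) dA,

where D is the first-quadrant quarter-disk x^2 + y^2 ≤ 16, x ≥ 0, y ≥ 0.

The region D is 0 ≤ r ≤ 4, 0 ≤ θ ≤ π/2 in polar coordinates, where x = r cos(θ), y = r sin(θ), and dA = r dr dθ.

Under the substitution, the integrand becomes 21r^2 + 21, so

    ∬_D (21x^2 + 21y^2 + 21) dA = ∫_{0}^{π/2} ∫_{0}^{4} (21r^2 + 21) · r dr dθ.

Inner integral (in r): ∫_{0}^{4} (21r^2 + 21) · r dr = 1512.

Outer integral (in θ): ∫_{0}^{π/2} (1512) dθ = 756π.

Therefore ∬_D (21x^2 + 21y^2 + 21) dA = 756π.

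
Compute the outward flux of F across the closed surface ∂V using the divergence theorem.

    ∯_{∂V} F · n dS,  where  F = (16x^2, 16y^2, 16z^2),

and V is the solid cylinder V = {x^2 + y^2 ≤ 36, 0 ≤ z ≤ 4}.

By the divergence theorem,

    ∯_{∂V} F · n dS = ∭_V (∇ · F) dV.

Compute the divergence:
    ∇ · F = ∂F_x/∂x + ∂F_y/∂y + ∂F_z/∂z = 32x + 32y + 32z.

In cylindrical coordinates, x = r cos(θ), y = r sin(θ), z = z, dV = r dr dθ dz, with 0 ≤ r ≤ 6, 0 ≤ θ ≤ 2π, 0 ≤ z ≤ 4.

The integrand, after substitution and multiplying by the volume element, becomes (32sqrt(2)r sin(θ + π/4) + 32z) · r, so

    ∭_V (∇·F) dV = ∫_0^{2π} ∫_0^{6} ∫_0^{4} (32sqrt(2)r sin(θ + π/4) + 32z) · r dz dr dθ.

Inner (z from 0 to 4): 128r (sqrt(2)r sin(θ + π/4) + 2).
Middle (r from 0 to 6): 9216sqrt(2)sin(θ + π/4) + 4608.
Outer (θ from 0 to 2π): 9216π.

Therefore ∯_{∂V} F · n dS = 9216π.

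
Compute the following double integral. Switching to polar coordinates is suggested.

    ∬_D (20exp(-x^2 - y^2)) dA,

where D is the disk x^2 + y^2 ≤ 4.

The region D is 0 ≤ r ≤ 2, 0 ≤ θ ≤ 2π in polar coordinates, where x = r cos(θ), y = r sin(θ), and dA = r dr dθ.

Under the substitution, the integrand becomes 20exp(-r^2), so

    ∬_D (20exp(-x^2 - y^2)) dA = ∫_{0}^{2π} ∫_{0}^{2} (20exp(-r^2)) · r dr dθ.

Inner integral (in r): ∫_{0}^{2} (20exp(-r^2)) · r dr = 10 - 10exp(-4).

Outer integral (in θ): ∫_{0}^{2π} (10 - 10exp(-4)) dθ = -20π exp(-4) + 20π.

Therefore ∬_D (20exp(-x^2 - y^2)) dA = -20π exp(-4) + 20π.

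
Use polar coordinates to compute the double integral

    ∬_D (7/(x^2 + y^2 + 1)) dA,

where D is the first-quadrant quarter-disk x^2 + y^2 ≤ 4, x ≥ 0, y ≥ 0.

The region D is 0 ≤ r ≤ 2, 0 ≤ θ ≤ π/2 in polar coordinates, where x = r cos(θ), y = r sin(θ), and dA = r dr dθ.

Under the substitution, the integrand becomes 7/(r^2 + 1), so

    ∬_D (7/(x^2 + y^2 + 1)) dA = ∫_{0}^{π/2} ∫_{0}^{2} (7/(r^2 + 1)) · r dr dθ.

Inner integral (in r): ∫_{0}^{2} (7/(r^2 + 1)) · r dr = 7log(5)/2.

Outer integral (in θ): ∫_{0}^{π/2} (7log(5)/2) dθ = 7π log(5)/4.

Therefore ∬_D (7/(x^2 + y^2 + 1)) dA = 7π log(5)/4.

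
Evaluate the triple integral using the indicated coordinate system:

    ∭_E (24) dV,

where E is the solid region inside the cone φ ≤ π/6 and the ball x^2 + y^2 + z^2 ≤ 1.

In spherical coordinates, x = ρ sin(φ) cos(θ), y = ρ sin(φ) sin(θ), z = ρ cos(φ), and dV = ρ^2 sin(φ) dρ dφ dθ.

The integrand becomes 24, so

    ∭_E (24) dV = ∫_{0}^{2π} ∫_{0}^{π/6} ∫_{0}^{1} (24) · ρ^2 sin(φ) dρ dφ dθ.

Inner (ρ): 8sin(φ).
Middle (φ): 8 - 4sqrt(3).
Outer (θ): 8π (2 - sqrt(3)).

Therefore the triple integral equals 8π (2 - sqrt(3)).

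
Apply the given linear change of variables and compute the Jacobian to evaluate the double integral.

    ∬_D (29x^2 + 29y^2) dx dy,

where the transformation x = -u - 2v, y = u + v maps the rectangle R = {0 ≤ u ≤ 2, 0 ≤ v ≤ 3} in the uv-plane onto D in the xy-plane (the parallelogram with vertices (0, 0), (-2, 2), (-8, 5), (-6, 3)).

Compute the Jacobian determinant of (x, y) with respect to (u, v):

    ∂(x,y)/∂(u,v) = | -1  -2 | = (-1)(1) - (-2)(1) = 1.
                   | 1  1 |

Its absolute value is |J| = 1 (the area scaling factor).

Substituting x = -u - 2v, y = u + v into the integrand,

    29x^2 + 29y^2 → 58u^2 + 174u v + 145v^2,

so the integral becomes

    ∬_R (58u^2 + 174u v + 145v^2) · |J| du dv = ∫_0^2 ∫_0^3 (58u^2 + 174u v + 145v^2) dv du.

Inner (v): 174u^2 + 783u + 1305.
Outer (u): 4640.

Therefore ∬_D (29x^2 + 29y^2) dx dy = 4640.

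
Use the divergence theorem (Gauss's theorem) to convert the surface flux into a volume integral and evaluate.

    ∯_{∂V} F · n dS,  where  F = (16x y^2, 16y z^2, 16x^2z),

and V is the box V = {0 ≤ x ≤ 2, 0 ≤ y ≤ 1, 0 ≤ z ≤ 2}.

By the divergence theorem,

    ∯_{∂V} F · n dS = ∭_V (∇ · F) dV.

Compute the divergence:
    ∇ · F = ∂F_x/∂x + ∂F_y/∂y + ∂F_z/∂z = 16y^2 + 16z^2 + 16x^2 = 16x^2 + 16y^2 + 16z^2.

V is a rectangular box, so dV = dx dy dz with 0 ≤ x ≤ 2, 0 ≤ y ≤ 1, 0 ≤ z ≤ 2.

Integrate (16x^2 + 16y^2 + 16z^2) over V as an iterated integral:

    ∭_V (∇·F) dV = ∫_0^{2} ∫_0^{1} ∫_0^{2} (16x^2 + 16y^2 + 16z^2) dz dy dx.

Inner (z from 0 to 2): 32x^2 + 32y^2 + 128/3.
Middle (y from 0 to 1): 32x^2 + 160/3.
Outer (x from 0 to 2): 192.

Therefore ∯_{∂V} F · n dS = 192.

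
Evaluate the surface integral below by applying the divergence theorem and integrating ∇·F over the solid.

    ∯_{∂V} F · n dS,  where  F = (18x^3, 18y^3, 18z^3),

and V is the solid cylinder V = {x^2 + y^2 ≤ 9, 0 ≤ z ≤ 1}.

By the divergence theorem,

    ∯_{∂V} F · n dS = ∭_V (∇ · F) dV.

Compute the divergence:
    ∇ · F = ∂F_x/∂x + ∂F_y/∂y + ∂F_z/∂z = 54x^2 + 54y^2 + 54z^2.

In cylindrical coordinates, x = r cos(θ), y = r sin(θ), z = z, dV = r dr dθ dz, with 0 ≤ r ≤ 3, 0 ≤ θ ≤ 2π, 0 ≤ z ≤ 1.

The integrand, after substitution and multiplying by the volume element, becomes (54r^2 + 54z^2) · r, so

    ∭_V (∇·F) dV = ∫_0^{2π} ∫_0^{3} ∫_0^{1} (54r^2 + 54z^2) · r dz dr dθ.

Inner (z from 0 to 1): 54r^3 + 18r.
Middle (r from 0 to 3): 2349/2.
Outer (θ from 0 to 2π): 2349π.

Therefore ∯_{∂V} F · n dS = 2349π.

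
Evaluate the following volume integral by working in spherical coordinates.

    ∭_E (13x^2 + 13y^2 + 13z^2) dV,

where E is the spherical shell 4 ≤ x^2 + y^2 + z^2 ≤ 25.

In spherical coordinates, x = ρ sin(φ) cos(θ), y = ρ sin(φ) sin(θ), z = ρ cos(φ), and dV = ρ^2 sin(φ) dρ dφ dθ.

The integrand becomes 13ρ^2, so

    ∭_E (13x^2 + 13y^2 + 13z^2) dV = ∫_{0}^{2π} ∫_{0}^{π} ∫_{2}^{5} (13ρ^2) · ρ^2 sin(φ) dρ dφ dθ.

Inner (ρ): 40209sin(φ)/5.
Middle (φ): 80418/5.
Outer (θ): 160836π/5.

Therefore the triple integral equals 160836π/5.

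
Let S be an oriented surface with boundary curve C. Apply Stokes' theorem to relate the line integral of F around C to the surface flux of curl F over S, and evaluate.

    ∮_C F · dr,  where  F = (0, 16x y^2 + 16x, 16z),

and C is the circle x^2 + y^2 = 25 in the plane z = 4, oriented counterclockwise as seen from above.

Let S be the flat disk x^2 + y^2 ≤ 25 in the plane z = 4, with upward unit normal n̂ = ẑ. By Stokes' theorem,

    ∮_C F · dr = ∬_S (∇ × F) · n̂ dS = ∬_D (curl F)_z dA,

where D is the disk x^2 + y^2 ≤ 25.

Compute the curl of F = (0, 16x y^2 + 16x, 16z):
    (∇ × F)_x = ∂F_z/∂y - ∂F_y/∂z = 0,
    (∇ × F)_y = ∂F_x/∂z - ∂F_z/∂x = 0,
    (∇ × F)_z = ∂F_y/∂x - ∂F_x/∂y = 16y^2 + 16.

On z = 4, (curl F)_z = 16y^2 + 16.

Convert to polar (x = r cos θ, y = r sin θ, dA = r dr dθ); the integrand becomes 16r^2sin(θ)^2 + 16, so

    ∬_D (curl F)_z dA = ∫_0^{2π} ∫_0^{5} (16r^2sin(θ)^2 + 16) · r dr dθ.

Inner (r from 0 to 5): 2500sin(θ)^2 + 200.
Outer (θ from 0 to 2π): 2900π.

Therefore ∮_C F · dr = 2900π.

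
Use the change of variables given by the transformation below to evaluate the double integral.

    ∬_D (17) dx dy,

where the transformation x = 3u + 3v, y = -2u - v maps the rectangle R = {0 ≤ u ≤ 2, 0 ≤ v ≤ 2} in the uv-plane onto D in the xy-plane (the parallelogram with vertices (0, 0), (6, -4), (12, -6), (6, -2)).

Compute the Jacobian determinant of (x, y) with respect to (u, v):

    ∂(x,y)/∂(u,v) = | 3  3 | = (3)(-1) - (3)(-2) = 3.
                   | -2  -1 |

Its absolute value is |J| = 3 (the area scaling factor).

Substituting x = 3u + 3v, y = -2u - v into the integrand,

    17 → 17,

so the integral becomes

    ∬_R (17) · |J| du dv = ∫_0^2 ∫_0^2 (51) dv du.

Inner (v): 102.
Outer (u): 204.

Therefore ∬_D (17) dx dy = 204.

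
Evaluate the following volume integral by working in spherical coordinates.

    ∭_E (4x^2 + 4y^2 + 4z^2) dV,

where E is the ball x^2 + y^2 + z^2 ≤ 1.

In spherical coordinates, x = ρ sin(φ) cos(θ), y = ρ sin(φ) sin(θ), z = ρ cos(φ), and dV = ρ^2 sin(φ) dρ dφ dθ.

The integrand becomes 4ρ^2, so

    ∭_E (4x^2 + 4y^2 + 4z^2) dV = ∫_{0}^{2π} ∫_{0}^{π} ∫_{0}^{1} (4ρ^2) · ρ^2 sin(φ) dρ dφ dθ.

Inner (ρ): 4sin(φ)/5.
Middle (φ): 8/5.
Outer (θ): 16π/5.

Therefore the triple integral equals 16π/5.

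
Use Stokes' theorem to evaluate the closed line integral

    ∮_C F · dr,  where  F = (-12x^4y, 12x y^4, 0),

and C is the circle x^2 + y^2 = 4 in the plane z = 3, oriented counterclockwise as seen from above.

Let S be the flat disk x^2 + y^2 ≤ 4 in the plane z = 3, with upward unit normal n̂ = ẑ. By Stokes' theorem,

    ∮_C F · dr = ∬_S (∇ × F) · n̂ dS = ∬_D (curl F)_z dA,

where D is the disk x^2 + y^2 ≤ 4.

Compute the curl of F = (-12x^4y, 12x y^4, 0):
    (∇ × F)_x = ∂F_z/∂y - ∂F_y/∂z = 0,
    (∇ × F)_y = ∂F_x/∂z - ∂F_z/∂x = 0,
    (∇ × F)_z = ∂F_y/∂x - ∂F_x/∂y = 12x^4 + 12y^4.

On z = 3, (curl F)_z = 12x^4 + 12y^4.

Convert to polar (x = r cos θ, y = r sin θ, dA = r dr dθ); the integrand becomes 12r^4(sin(θ)^4 + cos(θ)^4), so

    ∬_D (curl F)_z dA = ∫_0^{2π} ∫_0^{2} (12r^4(sin(θ)^4 + cos(θ)^4)) · r dr dθ.

Inner (r from 0 to 2): 128sin(θ)^4 + 128cos(θ)^4.
Outer (θ from 0 to 2π): 192π.

Therefore ∮_C F · dr = 192π.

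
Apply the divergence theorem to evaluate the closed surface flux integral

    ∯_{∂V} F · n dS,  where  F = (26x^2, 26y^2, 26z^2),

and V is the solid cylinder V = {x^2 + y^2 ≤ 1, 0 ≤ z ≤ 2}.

By the divergence theorem,

    ∯_{∂V} F · n dS = ∭_V (∇ · F) dV.

Compute the divergence:
    ∇ · F = ∂F_x/∂x + ∂F_y/∂y + ∂F_z/∂z = 52x + 52y + 52z.

In cylindrical coordinates, x = r cos(θ), y = r sin(θ), z = z, dV = r dr dθ dz, with 0 ≤ r ≤ 1, 0 ≤ θ ≤ 2π, 0 ≤ z ≤ 2.

The integrand, after substitution and multiplying by the volume element, becomes (52sqrt(2)r sin(θ + π/4) + 52z) · r, so

    ∭_V (∇·F) dV = ∫_0^{2π} ∫_0^{1} ∫_0^{2} (52sqrt(2)r sin(θ + π/4) + 52z) · r dz dr dθ.

Inner (z from 0 to 2): 104r (sqrt(2)r sin(θ + π/4) + 1).
Middle (r from 0 to 1): 104sqrt(2)sin(θ + π/4)/3 + 52.
Outer (θ from 0 to 2π): 104π.

Therefore ∯_{∂V} F · n dS = 104π.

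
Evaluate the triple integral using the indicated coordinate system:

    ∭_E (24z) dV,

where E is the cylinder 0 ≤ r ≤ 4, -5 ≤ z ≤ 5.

In cylindrical coordinates, x = r cos(θ), y = r sin(θ), z = z, and dV = r dr dθ dz.

The integrand becomes 24z, so

    ∭_E (24z) dV = ∫_{0}^{2π} ∫_{0}^{4} ∫_{-5}^{5} (24z) · r dz dr dθ.

Inner (z): 0.
Middle (r from 0 to 4): 0.
Outer (θ): 0.

Therefore the triple integral equals 0.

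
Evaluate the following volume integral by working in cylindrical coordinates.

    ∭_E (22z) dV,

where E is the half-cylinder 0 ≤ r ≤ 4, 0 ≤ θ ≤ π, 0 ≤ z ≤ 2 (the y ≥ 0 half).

In cylindrical coordinates, x = r cos(θ), y = r sin(θ), z = z, and dV = r dr dθ dz.

The integrand becomes 22z, so

    ∭_E (22z) dV = ∫_{0}^{π} ∫_{0}^{4} ∫_{0}^{2} (22z) · r dz dr dθ.

Inner (z): 44r.
Middle (r from 0 to 4): 352.
Outer (θ): 352π.

Therefore the triple integral equals 352π.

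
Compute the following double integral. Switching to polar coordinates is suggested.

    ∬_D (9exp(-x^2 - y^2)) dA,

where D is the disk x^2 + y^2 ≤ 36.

The region D is 0 ≤ r ≤ 6, 0 ≤ θ ≤ 2π in polar coordinates, where x = r cos(θ), y = r sin(θ), and dA = r dr dθ.

Under the substitution, the integrand becomes 9exp(-r^2), so

    ∬_D (9exp(-x^2 - y^2)) dA = ∫_{0}^{2π} ∫_{0}^{6} (9exp(-r^2)) · r dr dθ.

Inner integral (in r): ∫_{0}^{6} (9exp(-r^2)) · r dr = 9/2 - 9exp(-36)/2.

Outer integral (in θ): ∫_{0}^{2π} (9/2 - 9exp(-36)/2) dθ = -9π exp(-36) + 9π.

Therefore ∬_D (9exp(-x^2 - y^2)) dA = -9π exp(-36) + 9π.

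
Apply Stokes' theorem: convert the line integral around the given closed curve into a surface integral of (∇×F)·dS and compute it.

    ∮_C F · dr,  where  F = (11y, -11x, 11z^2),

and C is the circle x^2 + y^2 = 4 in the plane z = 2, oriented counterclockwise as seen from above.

Let S be the flat disk x^2 + y^2 ≤ 4 in the plane z = 2, with upward unit normal n̂ = ẑ. By Stokes' theorem,

    ∮_C F · dr = ∬_S (∇ × F) · n̂ dS = ∬_D (curl F)_z dA,

where D is the disk x^2 + y^2 ≤ 4.

Compute the curl of F = (11y, -11x, 11z^2):
    (∇ × F)_x = ∂F_z/∂y - ∂F_y/∂z = 0,
    (∇ × F)_y = ∂F_x/∂z - ∂F_z/∂x = 0,
    (∇ × F)_z = ∂F_y/∂x - ∂F_x/∂y = -22.

On z = 2, (curl F)_z = -22.

Convert to polar (x = r cos θ, y = r sin θ, dA = r dr dθ); the integrand becomes -22, so

    ∬_D (curl F)_z dA = ∫_0^{2π} ∫_0^{2} (-22) · r dr dθ.

Inner (r from 0 to 2): -44.
Outer (θ from 0 to 2π): -88π.

Therefore ∮_C F · dr = -88π.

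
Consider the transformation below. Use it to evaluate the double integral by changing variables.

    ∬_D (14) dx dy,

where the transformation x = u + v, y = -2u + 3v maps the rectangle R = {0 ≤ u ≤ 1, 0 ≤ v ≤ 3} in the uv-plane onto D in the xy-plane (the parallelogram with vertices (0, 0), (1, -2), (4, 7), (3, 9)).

Compute the Jacobian determinant of (x, y) with respect to (u, v):

    ∂(x,y)/∂(u,v) = | 1  1 | = (1)(3) - (1)(-2) = 5.
                   | -2  3 |

Its absolute value is |J| = 5 (the area scaling factor).

Substituting x = u + v, y = -2u + 3v into the integrand,

    14 → 14,

so the integral becomes

    ∬_R (14) · |J| du dv = ∫_0^1 ∫_0^3 (70) dv du.

Inner (v): 210.
Outer (u): 210.

Therefore ∬_D (14) dx dy = 210.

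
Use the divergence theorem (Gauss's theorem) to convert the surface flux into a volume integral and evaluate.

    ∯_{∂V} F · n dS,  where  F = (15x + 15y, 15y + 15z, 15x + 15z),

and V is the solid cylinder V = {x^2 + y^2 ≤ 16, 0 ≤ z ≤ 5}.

By the divergence theorem,

    ∯_{∂V} F · n dS = ∭_V (∇ · F) dV.

Compute the divergence:
    ∇ · F = ∂F_x/∂x + ∂F_y/∂y + ∂F_z/∂z = 15 + 15 + 15 = 45.

In cylindrical coordinates, x = r cos(θ), y = r sin(θ), z = z, dV = r dr dθ dz, with 0 ≤ r ≤ 4, 0 ≤ θ ≤ 2π, 0 ≤ z ≤ 5.

The integrand, after substitution and multiplying by the volume element, becomes (45) · r, so

    ∭_V (∇·F) dV = ∫_0^{2π} ∫_0^{4} ∫_0^{5} (45) · r dz dr dθ.

Inner (z from 0 to 5): 225r.
Middle (r from 0 to 4): 1800.
Outer (θ from 0 to 2π): 3600π.

Therefore ∯_{∂V} F · n dS = 3600π.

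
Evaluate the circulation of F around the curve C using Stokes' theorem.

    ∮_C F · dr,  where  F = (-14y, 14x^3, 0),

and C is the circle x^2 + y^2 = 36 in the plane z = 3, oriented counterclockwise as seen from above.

Let S be the flat disk x^2 + y^2 ≤ 36 in the plane z = 3, with upward unit normal n̂ = ẑ. By Stokes' theorem,

    ∮_C F · dr = ∬_S (∇ × F) · n̂ dS = ∬_D (curl F)_z dA,

where D is the disk x^2 + y^2 ≤ 36.

Compute the curl of F = (-14y, 14x^3, 0):
    (∇ × F)_x = ∂F_z/∂y - ∂F_y/∂z = 0,
    (∇ × F)_y = ∂F_x/∂z - ∂F_z/∂x = 0,
    (∇ × F)_z = ∂F_y/∂x - ∂F_x/∂y = 42x^2 + 14.

On z = 3, (curl F)_z = 42x^2 + 14.

Convert to polar (x = r cos θ, y = r sin θ, dA = r dr dθ); the integrand becomes 42r^2cos(θ)^2 + 14, so

    ∬_D (curl F)_z dA = ∫_0^{2π} ∫_0^{6} (42r^2cos(θ)^2 + 14) · r dr dθ.

Inner (r from 0 to 6): 13608cos(θ)^2 + 252.
Outer (θ from 0 to 2π): 14112π.

Therefore ∮_C F · dr = 14112π.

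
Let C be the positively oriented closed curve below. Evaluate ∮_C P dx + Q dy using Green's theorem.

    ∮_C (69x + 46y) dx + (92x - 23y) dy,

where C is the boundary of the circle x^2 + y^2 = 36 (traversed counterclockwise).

Green's theorem converts the closed line integral into a double integral over the enclosed region D:

    ∮_C P dx + Q dy = ∬_D (∂Q/∂x - ∂P/∂y) dA.

Here P = 69x + 46y, Q = 92x - 23y, so

    ∂Q/∂x = 92,    ∂P/∂y = 46,
    ∂Q/∂x - ∂P/∂y = 46.

D is the region x^2 + y^2 ≤ 36. Evaluating the double integral:

In polar coordinates (x = r cos θ, y = r sin θ, dA = r dr dθ) the integrand becomes 46, so

    ∬_D (46) dA = ∫_0^{2π} ∫_0^{6} (46) · r dr dθ.

Inner (r from 0 to 6): 828.
Outer (θ from 0 to 2π): 1656π.

Therefore ∮_C P dx + Q dy = 1656π.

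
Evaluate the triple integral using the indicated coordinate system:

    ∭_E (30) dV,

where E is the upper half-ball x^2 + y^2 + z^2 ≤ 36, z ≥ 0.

In spherical coordinates, x = ρ sin(φ) cos(θ), y = ρ sin(φ) sin(θ), z = ρ cos(φ), and dV = ρ^2 sin(φ) dρ dφ dθ.

The integrand becomes 30, so

    ∭_E (30) dV = ∫_{0}^{2π} ∫_{0}^{π/2} ∫_{0}^{6} (30) · ρ^2 sin(φ) dρ dφ dθ.

Inner (ρ): 2160sin(φ).
Middle (φ): 2160.
Outer (θ): 4320π.

Therefore the triple integral equals 4320π.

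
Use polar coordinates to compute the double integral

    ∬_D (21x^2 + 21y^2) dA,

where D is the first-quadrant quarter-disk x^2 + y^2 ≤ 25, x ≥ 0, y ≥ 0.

The region D is 0 ≤ r ≤ 5, 0 ≤ θ ≤ π/2 in polar coordinates, where x = r cos(θ), y = r sin(θ), and dA = r dr dθ.

Under the substitution, the integrand becomes 21r^2, so

    ∬_D (21x^2 + 21y^2) dA = ∫_{0}^{π/2} ∫_{0}^{5} (21r^2) · r dr dθ.

Inner integral (in r): ∫_{0}^{5} (21r^2) · r dr = 13125/4.

Outer integral (in θ): ∫_{0}^{π/2} (13125/4) dθ = 13125π/8.

Therefore ∬_D (21x^2 + 21y^2) dA = 13125π/8.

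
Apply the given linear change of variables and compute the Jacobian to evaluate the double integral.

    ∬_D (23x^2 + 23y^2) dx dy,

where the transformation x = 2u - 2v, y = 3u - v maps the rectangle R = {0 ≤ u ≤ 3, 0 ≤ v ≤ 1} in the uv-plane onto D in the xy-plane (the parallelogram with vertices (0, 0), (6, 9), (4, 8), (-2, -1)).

Compute the Jacobian determinant of (x, y) with respect to (u, v):

    ∂(x,y)/∂(u,v) = | 2  -2 | = (2)(-1) - (-2)(3) = 4.
                   | 3  -1 |

Its absolute value is |J| = 4 (the area scaling factor).

Substituting x = 2u - 2v, y = 3u - v into the integrand,

    23x^2 + 23y^2 → 299u^2 - 322u v + 115v^2,

so the integral becomes

    ∬_R (299u^2 - 322u v + 115v^2) · |J| du dv = ∫_0^3 ∫_0^1 (1196u^2 - 1288u v + 460v^2) dv du.

Inner (v): 1196u^2 - 644u + 460/3.
Outer (u): 8326.

Therefore ∬_D (23x^2 + 23y^2) dx dy = 8326.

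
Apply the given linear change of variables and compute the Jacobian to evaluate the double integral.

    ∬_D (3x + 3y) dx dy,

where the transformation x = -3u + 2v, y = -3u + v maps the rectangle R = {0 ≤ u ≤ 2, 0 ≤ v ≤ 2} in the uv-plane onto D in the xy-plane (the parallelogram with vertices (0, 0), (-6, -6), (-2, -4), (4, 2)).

Compute the Jacobian determinant of (x, y) with respect to (u, v):

    ∂(x,y)/∂(u,v) = | -3  2 | = (-3)(1) - (2)(-3) = 3.
                   | -3  1 |

Its absolute value is |J| = 3 (the area scaling factor).

Substituting x = -3u + 2v, y = -3u + v into the integrand,

    3x + 3y → -18u + 9v,

so the integral becomes

    ∬_R (-18u + 9v) · |J| du dv = ∫_0^2 ∫_0^2 (-54u + 27v) dv du.

Inner (v): 54 - 108u.
Outer (u): -108.

Therefore ∬_D (3x + 3y) dx dy = -108.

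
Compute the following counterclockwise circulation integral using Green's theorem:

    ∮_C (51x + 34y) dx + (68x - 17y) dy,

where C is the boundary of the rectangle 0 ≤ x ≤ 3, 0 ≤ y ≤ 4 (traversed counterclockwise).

Green's theorem converts the closed line integral into a double integral over the enclosed region D:

    ∮_C P dx + Q dy = ∬_D (∂Q/∂x - ∂P/∂y) dA.

Here P = 51x + 34y, Q = 68x - 17y, so

    ∂Q/∂x = 68,    ∂P/∂y = 34,
    ∂Q/∂x - ∂P/∂y = 34.

D is the region 0 ≤ x ≤ 3, 0 ≤ y ≤ 4. Evaluating the double integral:

    ∬_D (34) dA = ∫_0^{3} ∫_0^{4} (34) dy dx.

Inner (y from 0 to 4): 136.
Outer (x from 0 to 3): 408.

Therefore ∮_C P dx + Q dy = 408.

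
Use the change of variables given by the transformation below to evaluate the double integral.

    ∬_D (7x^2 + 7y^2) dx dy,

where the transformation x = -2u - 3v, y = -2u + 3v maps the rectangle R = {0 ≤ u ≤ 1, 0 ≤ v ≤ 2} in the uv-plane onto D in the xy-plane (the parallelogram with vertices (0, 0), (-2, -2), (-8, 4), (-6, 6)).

Compute the Jacobian determinant of (x, y) with respect to (u, v):

    ∂(x,y)/∂(u,v) = | -2  -3 | = (-2)(3) - (-3)(-2) = -12.
                   | -2  3 |

Its absolute value is |J| = 12 (the area scaling factor).

Substituting x = -2u - 3v, y = -2u + 3v into the integrand,

    7x^2 + 7y^2 → 56u^2 + 126v^2,

so the integral becomes

    ∬_R (56u^2 + 126v^2) · |J| du dv = ∫_0^1 ∫_0^2 (672u^2 + 1512v^2) dv du.

Inner (v): 1344u^2 + 4032.
Outer (u): 4480.

Therefore ∬_D (7x^2 + 7y^2) dx dy = 4480.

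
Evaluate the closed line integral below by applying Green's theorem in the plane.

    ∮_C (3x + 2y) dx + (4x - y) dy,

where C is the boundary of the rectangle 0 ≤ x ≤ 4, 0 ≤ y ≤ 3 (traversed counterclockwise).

Green's theorem converts the closed line integral into a double integral over the enclosed region D:

    ∮_C P dx + Q dy = ∬_D (∂Q/∂x - ∂P/∂y) dA.

Here P = 3x + 2y, Q = 4x - y, so

    ∂Q/∂x = 4,    ∂P/∂y = 2,
    ∂Q/∂x - ∂P/∂y = 2.

D is the region 0 ≤ x ≤ 4, 0 ≤ y ≤ 3. Evaluating the double integral:

    ∬_D (2) dA = ∫_0^{4} ∫_0^{3} (2) dy dx.

Inner (y from 0 to 3): 6.
Outer (x from 0 to 4): 24.

Therefore ∮_C P dx + Q dy = 24.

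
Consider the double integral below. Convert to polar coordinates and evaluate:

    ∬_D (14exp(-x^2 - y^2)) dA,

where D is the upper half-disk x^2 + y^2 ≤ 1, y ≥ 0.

The region D is 0 ≤ r ≤ 1, 0 ≤ θ ≤ π in polar coordinates, where x = r cos(θ), y = r sin(θ), and dA = r dr dθ.

Under the substitution, the integrand becomes 14exp(-r^2), so

    ∬_D (14exp(-x^2 - y^2)) dA = ∫_{0}^{π} ∫_{0}^{1} (14exp(-r^2)) · r dr dθ.

Inner integral (in r): ∫_{0}^{1} (14exp(-r^2)) · r dr = 7 - 7exp(-1).

Outer integral (in θ): ∫_{0}^{π} (7 - 7exp(-1)) dθ = -7π exp(-1) + 7π.

Therefore ∬_D (14exp(-x^2 - y^2)) dA = -7π exp(-1) + 7π.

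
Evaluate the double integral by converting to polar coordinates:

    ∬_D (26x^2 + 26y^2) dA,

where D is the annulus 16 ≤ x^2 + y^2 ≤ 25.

The region D is 4 ≤ r ≤ 5, 0 ≤ θ ≤ 2π in polar coordinates, where x = r cos(θ), y = r sin(θ), and dA = r dr dθ.

Under the substitution, the integrand becomes 26r^2, so

    ∬_D (26x^2 + 26y^2) dA = ∫_{0}^{2π} ∫_{4}^{5} (26r^2) · r dr dθ.

Inner integral (in r): ∫_{4}^{5} (26r^2) · r dr = 4797/2.

Outer integral (in θ): ∫_{0}^{2π} (4797/2) dθ = 4797π.

Therefore ∬_D (26x^2 + 26y^2) dA = 4797π.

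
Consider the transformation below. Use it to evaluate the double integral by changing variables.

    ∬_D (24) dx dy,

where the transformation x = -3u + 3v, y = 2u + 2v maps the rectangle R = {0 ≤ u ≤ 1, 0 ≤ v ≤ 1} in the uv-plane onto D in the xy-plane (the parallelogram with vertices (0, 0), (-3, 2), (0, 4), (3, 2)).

Compute the Jacobian determinant of (x, y) with respect to (u, v):

    ∂(x,y)/∂(u,v) = | -3  3 | = (-3)(2) - (3)(2) = -12.
                   | 2  2 |

Its absolute value is |J| = 12 (the area scaling factor).

Substituting x = -3u + 3v, y = 2u + 2v into the integrand,

    24 → 24,

so the integral becomes

    ∬_R (24) · |J| du dv = ∫_0^1 ∫_0^1 (288) dv du.

Inner (v): 288.
Outer (u): 288.

Therefore ∬_D (24) dx dy = 288.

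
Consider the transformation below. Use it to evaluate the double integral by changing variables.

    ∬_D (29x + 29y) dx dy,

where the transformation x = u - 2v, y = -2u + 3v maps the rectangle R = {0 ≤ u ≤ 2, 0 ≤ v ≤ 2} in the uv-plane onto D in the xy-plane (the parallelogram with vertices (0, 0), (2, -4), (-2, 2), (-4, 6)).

Compute the Jacobian determinant of (x, y) with respect to (u, v):

    ∂(x,y)/∂(u,v) = | 1  -2 | = (1)(3) - (-2)(-2) = -1.
                   | -2  3 |

Its absolute value is |J| = 1 (the area scaling factor).

Substituting x = u - 2v, y = -2u + 3v into the integrand,

    29x + 29y → -29u + 29v,

so the integral becomes

    ∬_R (-29u + 29v) · |J| du dv = ∫_0^2 ∫_0^2 (-29u + 29v) dv du.

Inner (v): 58 - 58u.
Outer (u): 0.

Therefore ∬_D (29x + 29y) dx dy = 0.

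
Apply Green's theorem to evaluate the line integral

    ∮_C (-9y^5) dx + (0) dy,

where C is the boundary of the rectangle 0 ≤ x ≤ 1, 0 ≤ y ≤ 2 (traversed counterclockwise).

Green's theorem converts the closed line integral into a double integral over the enclosed region D:

    ∮_C P dx + Q dy = ∬_D (∂Q/∂x - ∂P/∂y) dA.

Here P = -9y^5, Q = 0, so

    ∂Q/∂x = 0,    ∂P/∂y = -45y^4,
    ∂Q/∂x - ∂P/∂y = 45y^4.

D is the region 0 ≤ x ≤ 1, 0 ≤ y ≤ 2. Evaluating the double integral:

    ∬_D (45y^4) dA = ∫_0^{1} ∫_0^{2} (45y^4) dy dx.

Inner (y from 0 to 2): 288.
Outer (x from 0 to 1): 288.

Therefore ∮_C P dx + Q dy = 288.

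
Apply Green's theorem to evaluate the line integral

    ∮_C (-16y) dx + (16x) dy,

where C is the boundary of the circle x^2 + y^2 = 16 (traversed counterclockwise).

Green's theorem converts the closed line integral into a double integral over the enclosed region D:

    ∮_C P dx + Q dy = ∬_D (∂Q/∂x - ∂P/∂y) dA.

Here P = -16y, Q = 16x, so

    ∂Q/∂x = 16,    ∂P/∂y = -16,
    ∂Q/∂x - ∂P/∂y = 32.

D is the region x^2 + y^2 ≤ 16. Evaluating the double integral:

In polar coordinates (x = r cos θ, y = r sin θ, dA = r dr dθ) the integrand becomes 32, so

    ∬_D (32) dA = ∫_0^{2π} ∫_0^{4} (32) · r dr dθ.

Inner (r from 0 to 4): 256.
Outer (θ from 0 to 2π): 512π.

Therefore ∮_C P dx + Q dy = 512π.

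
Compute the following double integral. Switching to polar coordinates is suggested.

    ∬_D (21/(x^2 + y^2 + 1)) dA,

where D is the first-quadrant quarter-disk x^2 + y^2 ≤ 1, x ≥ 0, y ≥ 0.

The region D is 0 ≤ r ≤ 1, 0 ≤ θ ≤ π/2 in polar coordinates, where x = r cos(θ), y = r sin(θ), and dA = r dr dθ.

Under the substitution, the integrand becomes 21/(r^2 + 1), so

    ∬_D (21/(x^2 + y^2 + 1)) dA = ∫_{0}^{π/2} ∫_{0}^{1} (21/(r^2 + 1)) · r dr dθ.

Inner integral (in r): ∫_{0}^{1} (21/(r^2 + 1)) · r dr = 21log(2)/2.

Outer integral (in θ): ∫_{0}^{π/2} (21log(2)/2) dθ = 21π log(2)/4.

Therefore ∬_D (21/(x^2 + y^2 + 1)) dA = 21π log(2)/4.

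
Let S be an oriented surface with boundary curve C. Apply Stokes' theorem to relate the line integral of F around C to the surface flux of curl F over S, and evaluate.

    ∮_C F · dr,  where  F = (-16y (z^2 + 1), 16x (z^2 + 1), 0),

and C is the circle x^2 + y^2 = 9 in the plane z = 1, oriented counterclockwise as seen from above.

Let S be the flat disk x^2 + y^2 ≤ 9 in the plane z = 1, with upward unit normal n̂ = ẑ. By Stokes' theorem,

    ∮_C F · dr = ∬_S (∇ × F) · n̂ dS = ∬_D (curl F)_z dA,

where D is the disk x^2 + y^2 ≤ 9.

Compute the curl of F = (-16y (z^2 + 1), 16x (z^2 + 1), 0):
    (∇ × F)_x = ∂F_z/∂y - ∂F_y/∂z = -32x z,
    (∇ × F)_y = ∂F_x/∂z - ∂F_z/∂x = -32y z,
    (∇ × F)_z = ∂F_y/∂x - ∂F_x/∂y = 32z^2 + 32.

On z = 1, (curl F)_z = 64.

Convert to polar (x = r cos θ, y = r sin θ, dA = r dr dθ); the integrand becomes 64, so

    ∬_D (curl F)_z dA = ∫_0^{2π} ∫_0^{3} (64) · r dr dθ.

Inner (r from 0 to 3): 288.
Outer (θ from 0 to 2π): 576π.

Therefore ∮_C F · dr = 576π.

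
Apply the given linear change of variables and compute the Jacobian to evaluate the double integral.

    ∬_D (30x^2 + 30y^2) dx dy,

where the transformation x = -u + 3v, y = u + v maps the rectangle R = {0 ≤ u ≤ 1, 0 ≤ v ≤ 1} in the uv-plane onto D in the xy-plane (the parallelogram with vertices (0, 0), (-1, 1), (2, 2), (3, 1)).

Compute the Jacobian determinant of (x, y) with respect to (u, v):

    ∂(x,y)/∂(u,v) = | -1  3 | = (-1)(1) - (3)(1) = -4.
                   | 1  1 |

Its absolute value is |J| = 4 (the area scaling factor).

Substituting x = -u + 3v, y = u + v into the integrand,

    30x^2 + 30y^2 → 60u^2 - 120u v + 300v^2,

so the integral becomes

    ∬_R (60u^2 - 120u v + 300v^2) · |J| du dv = ∫_0^1 ∫_0^1 (240u^2 - 480u v + 1200v^2) dv du.

Inner (v): 240u^2 - 240u + 400.
Outer (u): 360.

Therefore ∬_D (30x^2 + 30y^2) dx dy = 360.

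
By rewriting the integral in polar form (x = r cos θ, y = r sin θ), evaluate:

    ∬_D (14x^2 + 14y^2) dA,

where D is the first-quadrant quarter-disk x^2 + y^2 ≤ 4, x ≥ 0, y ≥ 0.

The region D is 0 ≤ r ≤ 2, 0 ≤ θ ≤ π/2 in polar coordinates, where x = r cos(θ), y = r sin(θ), and dA = r dr dθ.

Under the substitution, the integrand becomes 14r^2, so

    ∬_D (14x^2 + 14y^2) dA = ∫_{0}^{π/2} ∫_{0}^{2} (14r^2) · r dr dθ.

Inner integral (in r): ∫_{0}^{2} (14r^2) · r dr = 56.

Outer integral (in θ): ∫_{0}^{π/2} (56) dθ = 28π.

Therefore ∬_D (14x^2 + 14y^2) dA = 28π.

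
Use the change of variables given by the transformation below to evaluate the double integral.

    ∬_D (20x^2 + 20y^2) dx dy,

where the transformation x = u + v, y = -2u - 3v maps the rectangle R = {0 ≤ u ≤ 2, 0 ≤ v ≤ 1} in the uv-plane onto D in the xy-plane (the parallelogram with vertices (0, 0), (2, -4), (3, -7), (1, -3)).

Compute the Jacobian determinant of (x, y) with respect to (u, v):

    ∂(x,y)/∂(u,v) = | 1  1 | = (1)(-3) - (1)(-2) = -1.
                   | -2  -3 |

Its absolute value is |J| = 1 (the area scaling factor).

Substituting x = u + v, y = -2u - 3v into the integrand,

    20x^2 + 20y^2 → 100u^2 + 280u v + 200v^2,

so the integral becomes

    ∬_R (100u^2 + 280u v + 200v^2) · |J| du dv = ∫_0^2 ∫_0^1 (100u^2 + 280u v + 200v^2) dv du.

Inner (v): 100u^2 + 140u + 200/3.
Outer (u): 680.

Therefore ∬_D (20x^2 + 20y^2) dx dy = 680.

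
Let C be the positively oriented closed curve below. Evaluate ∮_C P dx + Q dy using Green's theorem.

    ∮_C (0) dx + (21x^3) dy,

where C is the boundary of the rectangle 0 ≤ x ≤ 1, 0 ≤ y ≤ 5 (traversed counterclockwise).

Green's theorem converts the closed line integral into a double integral over the enclosed region D:

    ∮_C P dx + Q dy = ∬_D (∂Q/∂x - ∂P/∂y) dA.

Here P = 0, Q = 21x^3, so

    ∂Q/∂x = 63x^2,    ∂P/∂y = 0,
    ∂Q/∂x - ∂P/∂y = 63x^2.

D is the region 0 ≤ x ≤ 1, 0 ≤ y ≤ 5. Evaluating the double integral:

    ∬_D (63x^2) dA = ∫_0^{1} ∫_0^{5} (63x^2) dy dx.

Inner (y from 0 to 5): 315x^2.
Outer (x from 0 to 1): 105.

Therefore ∮_C P dx + Q dy = 105.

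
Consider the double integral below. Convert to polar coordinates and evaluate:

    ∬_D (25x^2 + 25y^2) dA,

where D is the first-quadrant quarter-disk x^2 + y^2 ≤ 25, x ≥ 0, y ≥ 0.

The region D is 0 ≤ r ≤ 5, 0 ≤ θ ≤ π/2 in polar coordinates, where x = r cos(θ), y = r sin(θ), and dA = r dr dθ.

Under the substitution, the integrand becomes 25r^2, so

    ∬_D (25x^2 + 25y^2) dA = ∫_{0}^{π/2} ∫_{0}^{5} (25r^2) · r dr dθ.

Inner integral (in r): ∫_{0}^{5} (25r^2) · r dr = 15625/4.

Outer integral (in θ): ∫_{0}^{π/2} (15625/4) dθ = 15625π/8.

Therefore ∬_D (25x^2 + 25y^2) dA = 15625π/8.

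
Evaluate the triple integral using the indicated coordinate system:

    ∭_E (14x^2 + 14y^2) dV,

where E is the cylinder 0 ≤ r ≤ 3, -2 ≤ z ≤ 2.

In cylindrical coordinates, x = r cos(θ), y = r sin(θ), z = z, and dV = r dr dθ dz.

The integrand becomes 14r^2, so

    ∭_E (14x^2 + 14y^2) dV = ∫_{0}^{2π} ∫_{0}^{3} ∫_{-2}^{2} (14r^2) · r dz dr dθ.

Inner (z): 56r^3.
Middle (r from 0 to 3): 1134.
Outer (θ): 2268π.

Therefore the triple integral equals 2268π.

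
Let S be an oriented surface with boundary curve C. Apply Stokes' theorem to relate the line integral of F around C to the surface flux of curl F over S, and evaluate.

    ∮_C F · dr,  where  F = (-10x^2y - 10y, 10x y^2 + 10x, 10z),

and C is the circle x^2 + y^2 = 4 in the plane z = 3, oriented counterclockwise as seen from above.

Let S be the flat disk x^2 + y^2 ≤ 4 in the plane z = 3, with upward unit normal n̂ = ẑ. By Stokes' theorem,

    ∮_C F · dr = ∬_S (∇ × F) · n̂ dS = ∬_D (curl F)_z dA,

where D is the disk x^2 + y^2 ≤ 4.

Compute the curl of F = (-10x^2y - 10y, 10x y^2 + 10x, 10z):
    (∇ × F)_x = ∂F_z/∂y - ∂F_y/∂z = 0,
    (∇ × F)_y = ∂F_x/∂z - ∂F_z/∂x = 0,
    (∇ × F)_z = ∂F_y/∂x - ∂F_x/∂y = 10x^2 + 10y^2 + 20.

On z = 3, (curl F)_z = 10x^2 + 10y^2 + 20.

Convert to polar (x = r cos θ, y = r sin θ, dA = r dr dθ); the integrand becomes 10r^2 + 20, so

    ∬_D (curl F)_z dA = ∫_0^{2π} ∫_0^{2} (10r^2 + 20) · r dr dθ.

Inner (r from 0 to 2): 80.
Outer (θ from 0 to 2π): 160π.

Therefore ∮_C F · dr = 160π.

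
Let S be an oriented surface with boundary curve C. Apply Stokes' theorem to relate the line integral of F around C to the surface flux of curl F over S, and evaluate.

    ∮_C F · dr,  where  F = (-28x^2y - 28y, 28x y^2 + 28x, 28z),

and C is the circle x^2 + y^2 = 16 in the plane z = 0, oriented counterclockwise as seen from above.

Let S be the flat disk x^2 + y^2 ≤ 16 in the plane z = 0, with upward unit normal n̂ = ẑ. By Stokes' theorem,

    ∮_C F · dr = ∬_S (∇ × F) · n̂ dS = ∬_D (curl F)_z dA,

where D is the disk x^2 + y^2 ≤ 16.

Compute the curl of F = (-28x^2y - 28y, 28x y^2 + 28x, 28z):
    (∇ × F)_x = ∂F_z/∂y - ∂F_y/∂z = 0,
    (∇ × F)_y = ∂F_x/∂z - ∂F_z/∂x = 0,
    (∇ × F)_z = ∂F_y/∂x - ∂F_x/∂y = 28x^2 + 28y^2 + 56.

On z = 0, (curl F)_z = 28x^2 + 28y^2 + 56.

Convert to polar (x = r cos θ, y = r sin θ, dA = r dr dθ); the integrand becomes 28r^2 + 56, so

    ∬_D (curl F)_z dA = ∫_0^{2π} ∫_0^{4} (28r^2 + 56) · r dr dθ.

Inner (r from 0 to 4): 2240.
Outer (θ from 0 to 2π): 4480π.

Therefore ∮_C F · dr = 4480π.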